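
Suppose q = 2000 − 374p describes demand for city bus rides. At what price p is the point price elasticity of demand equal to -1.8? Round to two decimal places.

3.44

Ed = −374p/(2000 − 374p). Set this equal to -1.8:
374p = 1.8·(2000 − 374p) ⇒ 374p(1 + 1.8) = 1.8·2000
p = 1.8·2000 / (374·2.8) = 3.4377…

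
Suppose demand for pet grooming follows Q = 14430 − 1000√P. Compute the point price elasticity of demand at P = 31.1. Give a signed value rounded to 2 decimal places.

dQ/dP = −1000/(2√P) = -89.6582. At P = 31.1, Q = 8853.26.
Ed = (dQ/dP)·(P/Q) = (-89.6582) × (31.1/8853.26) = -0.3149…

-0.31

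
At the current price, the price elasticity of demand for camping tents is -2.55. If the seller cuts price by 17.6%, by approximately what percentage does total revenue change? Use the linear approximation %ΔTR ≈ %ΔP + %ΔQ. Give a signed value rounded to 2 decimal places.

%ΔQ ≈ Ed × %ΔP = (-2.55) × (-17.6%) = +44.8800%
%ΔTR ≈ %ΔP + %ΔQ = (-17.6%) + (+44.8800%) = +27.2800%

+27.28%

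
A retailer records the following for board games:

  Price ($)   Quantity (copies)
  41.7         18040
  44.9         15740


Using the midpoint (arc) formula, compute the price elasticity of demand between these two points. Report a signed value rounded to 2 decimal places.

%ΔQ = (15740 − 18040) / [(18040 + 15740)/2] = -2300/16890 = -0.136175…
%ΔP = (44.9 − 41.7) / [(41.7 + 44.9)/2] = 3.2/43.3 = 0.073903…
Arc Ed = %ΔQ / %ΔP = (-2300/16890) / (3.2/43.3) = -1.8426…

-1.84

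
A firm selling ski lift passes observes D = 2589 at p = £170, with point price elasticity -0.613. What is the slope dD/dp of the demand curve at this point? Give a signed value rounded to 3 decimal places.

-9.336

Ed = (dD/dp)·(p/D) ⇒ dD/dp = Ed·D/p = (-0.613)·2589/170 = -9.33562…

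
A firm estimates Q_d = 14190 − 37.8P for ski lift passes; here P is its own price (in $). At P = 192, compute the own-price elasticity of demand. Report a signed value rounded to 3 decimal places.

-1.047

At the given values, Q_d = 14190 − 37.8(192) = 6932.4.
∂Q_d/∂P = −37.8.
E = (-37.8) × (192/6932.4) = -1.04691…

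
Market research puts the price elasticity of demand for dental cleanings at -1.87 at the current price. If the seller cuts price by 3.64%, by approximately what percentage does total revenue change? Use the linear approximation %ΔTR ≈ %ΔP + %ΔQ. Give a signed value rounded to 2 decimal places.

%ΔQ ≈ Ed × %ΔP = (-1.87) × (-3.64%) = +6.8068%
%ΔTR ≈ %ΔP + %ΔQ = (-3.64%) + (+6.8068%) = +3.1668%

+3.17%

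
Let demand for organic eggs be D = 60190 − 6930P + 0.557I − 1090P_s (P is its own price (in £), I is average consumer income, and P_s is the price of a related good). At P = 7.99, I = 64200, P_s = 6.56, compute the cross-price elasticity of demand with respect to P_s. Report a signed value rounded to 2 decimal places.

At the given values, D = 60190 − 6930(7.99) + 0.557(64200) − 1090(6.56) = 33428.3.
∂D/∂P_s = -1090.
E = (-1090) × (6.56/33428.3) = -0.2139…

-0.21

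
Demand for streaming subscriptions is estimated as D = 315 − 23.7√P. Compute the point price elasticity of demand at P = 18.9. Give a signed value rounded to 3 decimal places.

-0.243

dD/dP = −23.7/(2√P) = -2.72576. At P = 18.9, D = 211.966.
Ed = (dD/dP)·(P/D) = (-2.72576) × (18.9/211.966) = -0.24304…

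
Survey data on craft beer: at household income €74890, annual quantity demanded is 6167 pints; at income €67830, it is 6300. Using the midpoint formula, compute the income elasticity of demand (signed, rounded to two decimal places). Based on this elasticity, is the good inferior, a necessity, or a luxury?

%ΔQ = (6300 − 6167)/[( 6167 + 6300)/2] = 133/6233.5 = 0.021336…
%ΔIncome = (67830 − 74890)/[( 74890 + 67830)/2] = -7060/71360 = -0.098934…
E_income = (133/6233.5) / (-7060/71360) = -0.2156…
E_income < 0 ⇒ inferior good.

-0.22; inferior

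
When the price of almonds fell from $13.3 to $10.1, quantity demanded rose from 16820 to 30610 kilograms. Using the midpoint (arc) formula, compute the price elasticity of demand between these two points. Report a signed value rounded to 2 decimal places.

-2.13

%ΔQ = (30610 − 16820) / [(16820 + 30610)/2] = 13790/23715 = 0.581488…
%ΔP = (10.1 − 13.3) / [(13.3 + 10.1)/2] = -3.2/11.7 = -0.273504…
Arc Ed = %ΔQ / %ΔP = (13790/23715) / (-3.2/11.7) = -2.1260…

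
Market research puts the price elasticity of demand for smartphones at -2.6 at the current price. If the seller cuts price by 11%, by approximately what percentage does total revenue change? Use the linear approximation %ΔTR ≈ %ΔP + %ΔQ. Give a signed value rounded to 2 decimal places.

+17.60%

%ΔQ ≈ Ed × %ΔP = (-2.6) × (-11%) = +28.6000%
%ΔTR ≈ %ΔP + %ΔQ = (-11%) + (+28.6000%) = +17.6000%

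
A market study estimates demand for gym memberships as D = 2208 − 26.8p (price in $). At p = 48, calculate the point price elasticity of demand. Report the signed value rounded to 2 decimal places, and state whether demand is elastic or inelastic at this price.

-1.40; elastic

dD/dp = −26.8. At p = 48, D = 2208 − 26.8(48) = 921.6.
Ed = (dD/dp)·(p/D) = −26.8 × (48/921.6) = -1.3958…
|Ed| = 1.40 > 1, so demand is elastic.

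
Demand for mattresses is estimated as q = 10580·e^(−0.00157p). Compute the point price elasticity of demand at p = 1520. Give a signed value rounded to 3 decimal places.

-2.386

dq/dp = −0.00157·q = -1.52751. At p = 1520, q = 972.938.
Ed = (dq/dp)·(p/q) = (-1.52751) × (1520/972.938) = -2.3864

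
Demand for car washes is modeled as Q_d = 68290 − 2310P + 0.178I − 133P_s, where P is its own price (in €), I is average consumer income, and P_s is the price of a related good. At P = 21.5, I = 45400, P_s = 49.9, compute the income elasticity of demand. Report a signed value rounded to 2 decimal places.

0.40

At the given values, Q_d = 68290 − 2310(21.5) + 0.178(45400) − 133(49.9) = 20069.5.
∂Q_d/∂I = 0.178.
E = (0.178) × (45400/20069.5) = 0.4026…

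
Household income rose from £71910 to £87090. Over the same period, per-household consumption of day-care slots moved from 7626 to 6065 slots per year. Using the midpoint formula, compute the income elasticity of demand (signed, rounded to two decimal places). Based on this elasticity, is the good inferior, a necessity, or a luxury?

%ΔQ = (6065 − 7626)/[( 7626 + 6065)/2] = -1561/6845.5 = -0.228033…
%ΔIncome = (87090 − 71910)/[( 71910 + 87090)/2] = 15180/79500 = 0.190943…
E_income = (-1561/6845.5) / (15180/79500) = -1.1942…
E_income < 0 ⇒ inferior good.

-1.19; inferior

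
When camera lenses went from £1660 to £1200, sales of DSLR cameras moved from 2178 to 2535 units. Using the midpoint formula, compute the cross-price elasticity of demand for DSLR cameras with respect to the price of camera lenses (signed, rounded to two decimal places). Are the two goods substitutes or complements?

-0.47; complements

%ΔQ_{DSLR cameras} = (2535 − 2178)/avg = 357/2356.5 = 0.151495…
%ΔP_{camera lenses} = (1200 − 1660)/avg = -460/1430 = -0.321678…
E_cross = (357/2356.5) / (-460/1430) = -0.4709…
E_cross < 0 ⇒ the goods are complements.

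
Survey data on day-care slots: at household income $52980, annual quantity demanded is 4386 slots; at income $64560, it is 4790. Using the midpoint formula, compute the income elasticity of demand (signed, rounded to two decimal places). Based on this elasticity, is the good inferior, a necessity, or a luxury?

%ΔQ = (4790 − 4386)/[( 4386 + 4790)/2] = 404/4588 = 0.088055…
%ΔIncome = (64560 − 52980)/[( 52980 + 64560)/2] = 11580/58770 = 0.197039…
E_income = (404/4588) / (11580/58770) = 0.4468…
0 < E_income < 1 ⇒ normal good, necessity.

0.45; necessity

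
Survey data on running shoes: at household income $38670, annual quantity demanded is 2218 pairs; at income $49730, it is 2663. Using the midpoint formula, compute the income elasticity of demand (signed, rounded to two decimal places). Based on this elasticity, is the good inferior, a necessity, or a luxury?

0.73; necessity

%ΔQ = (2663 − 2218)/[( 2218 + 2663)/2] = 445/2440.5 = 0.182339…
%ΔIncome = (49730 − 38670)/[( 38670 + 49730)/2] = 11060/44200 = 0.250226…
E_income = (445/2440.5) / (11060/44200) = 0.7286…
0 < E_income < 1 ⇒ normal good, necessity.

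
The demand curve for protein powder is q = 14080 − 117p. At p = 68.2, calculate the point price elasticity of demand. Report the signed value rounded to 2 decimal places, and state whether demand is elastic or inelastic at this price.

dq/dp = −117. At p = 68.2, q = 14080 − 117(68.2) = 6100.6.
Ed = (dq/dp)·(p/q) = −117 × (68.2/6100.6) = -1.3079…
|Ed| = 1.31 > 1, so demand is elastic.

-1.31; elastic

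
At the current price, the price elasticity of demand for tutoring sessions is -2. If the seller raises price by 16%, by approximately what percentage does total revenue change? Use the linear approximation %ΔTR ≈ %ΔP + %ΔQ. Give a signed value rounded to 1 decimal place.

%ΔQ ≈ Ed × %ΔP = (-2) × (+16%) = -32.0000%
%ΔTR ≈ %ΔP + %ΔQ = (+16%) + (-32.0000%) = -16.0000%

-16.0%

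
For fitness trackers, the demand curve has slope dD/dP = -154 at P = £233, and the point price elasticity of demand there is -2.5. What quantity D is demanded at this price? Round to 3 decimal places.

14352.800

Ed = (dD/dP)·(P/D) ⇒ D = (dD/dP)·P/Ed = (-154)·233/(-2.5) = 14352.8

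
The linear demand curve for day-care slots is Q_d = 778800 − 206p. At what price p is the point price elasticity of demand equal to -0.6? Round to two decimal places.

Ed = −206p/(778800 − 206p). Set this equal to -0.6:
206p = 0.6·(778800 − 206p) ⇒ 206p(1 + 0.6) = 0.6·778800
p = 0.6·778800 / (206·1.6) = 1417.7184…

1417.72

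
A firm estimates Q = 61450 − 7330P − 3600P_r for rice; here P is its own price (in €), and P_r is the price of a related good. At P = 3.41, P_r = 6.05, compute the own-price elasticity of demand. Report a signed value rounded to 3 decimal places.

-1.703

At the given values, Q = 61450 − 7330(3.41) − 3600(6.05) = 14674.7.
∂Q/∂P = −7330.
E = (-7330) × (3.41/14674.7) = -1.70329…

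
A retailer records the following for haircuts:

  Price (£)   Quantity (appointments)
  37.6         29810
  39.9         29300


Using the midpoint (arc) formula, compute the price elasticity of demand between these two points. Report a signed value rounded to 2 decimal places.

-0.29

%ΔQ = (29300 − 29810) / [(29810 + 29300)/2] = -510/29555 = -0.017255…
%ΔP = (39.9 − 37.6) / [(37.6 + 39.9)/2] = 2.3/38.75 = 0.059354…
Arc Ed = %ΔQ / %ΔP = (-510/29555) / (2.3/38.75) = -0.2907…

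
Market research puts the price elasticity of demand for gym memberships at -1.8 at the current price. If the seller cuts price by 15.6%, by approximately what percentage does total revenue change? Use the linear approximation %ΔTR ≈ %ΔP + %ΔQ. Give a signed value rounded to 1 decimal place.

%ΔQ ≈ Ed × %ΔP = (-1.8) × (-15.6%) = +28.0800%
%ΔTR ≈ %ΔP + %ΔQ = (-15.6%) + (+28.0800%) = +12.4800%

+12.5%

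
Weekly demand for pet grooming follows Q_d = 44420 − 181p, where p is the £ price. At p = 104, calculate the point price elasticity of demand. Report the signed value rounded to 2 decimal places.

dQ_d/dp = −181. At p = 104, Q_d = 44420 − 181(104) = 25596.
Ed = (dQ_d/dp)·(p/Q_d) = −181 × (104/25596) = -0.7354…

-0.74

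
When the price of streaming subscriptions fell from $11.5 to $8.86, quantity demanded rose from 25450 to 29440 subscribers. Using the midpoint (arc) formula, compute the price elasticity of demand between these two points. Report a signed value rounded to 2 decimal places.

-0.56

%ΔQ = (29440 − 25450) / [(25450 + 29440)/2] = 3990/27445 = 0.145381…
%ΔP = (8.86 − 11.5) / [(11.5 + 8.86)/2] = -2.64/10.18 = -0.259332…
Arc Ed = %ΔQ / %ΔP = (3990/27445) / (-2.64/10.18) = -0.5606…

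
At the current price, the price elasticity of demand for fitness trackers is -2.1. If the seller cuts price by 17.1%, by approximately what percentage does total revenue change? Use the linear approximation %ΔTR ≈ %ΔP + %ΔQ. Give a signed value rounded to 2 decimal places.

+18.81%

%ΔQ ≈ Ed × %ΔP = (-2.1) × (-17.1%) = +35.9100%
%ΔTR ≈ %ΔP + %ΔQ = (-17.1%) + (+35.9100%) = +18.8100%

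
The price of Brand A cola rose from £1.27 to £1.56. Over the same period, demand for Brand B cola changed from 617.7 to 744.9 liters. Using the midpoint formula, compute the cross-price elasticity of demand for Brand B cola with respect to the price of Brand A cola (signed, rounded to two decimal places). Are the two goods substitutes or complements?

%ΔQ_{Brand B cola} = (744.9 − 617.7)/avg = 127.2/681.3 = 0.186701…
%ΔP_{Brand A cola} = (1.56 − 1.27)/avg = 0.29/1.415 = 0.204946…
E_cross = (127.2/681.3) / (0.29/1.415) = 0.9109…
E_cross > 0 ⇒ the goods are substitutes.

0.91; substitutes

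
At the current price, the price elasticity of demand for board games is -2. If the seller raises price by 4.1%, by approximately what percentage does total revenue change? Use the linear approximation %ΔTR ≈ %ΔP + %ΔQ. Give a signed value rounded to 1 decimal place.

-4.1%

%ΔQ ≈ Ed × %ΔP = (-2) × (+4.1%) = -8.2000%
%ΔTR ≈ %ΔP + %ΔQ = (+4.1%) + (-8.2000%) = -4.1000%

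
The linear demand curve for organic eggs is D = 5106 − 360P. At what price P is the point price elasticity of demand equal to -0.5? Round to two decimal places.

4.73

Ed = −360P/(5106 − 360P). Set this equal to -0.5:
360P = 0.5·(5106 − 360P) ⇒ 360P(1 + 0.5) = 0.5·5106
P = 0.5·5106 / (360·1.5) = 4.7277…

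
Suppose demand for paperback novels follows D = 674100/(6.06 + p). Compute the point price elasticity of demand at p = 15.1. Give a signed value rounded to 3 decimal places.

dD/dp = −674100/(6.06 + p)² = -1505.54. At p = 15.1, D = 31857.3.
Ed = (dD/dp)·(p/D) = (-1505.54) × (15.1/31857.3) = -0.71361…

-0.714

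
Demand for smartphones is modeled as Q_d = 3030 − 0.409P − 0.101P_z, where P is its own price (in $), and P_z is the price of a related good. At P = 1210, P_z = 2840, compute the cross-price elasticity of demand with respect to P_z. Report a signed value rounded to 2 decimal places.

At the given values, Q_d = 3030 − 0.409(1210) − 0.101(2840) = 2248.27.
∂Q_d/∂P_z = -0.101.
E = (-0.101) × (2840/2248.27) = -0.1275…

-0.13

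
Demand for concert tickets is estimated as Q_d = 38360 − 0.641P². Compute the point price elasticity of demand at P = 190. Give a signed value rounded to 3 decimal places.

dQ_d/dP = −2·0.641·P = -243.58. At P = 190, Q_d = 15219.9.
Ed = (dQ_d/dP)·(P/Q_d) = (-243.58) × (190/15219.9) = -3.04076…

-3.041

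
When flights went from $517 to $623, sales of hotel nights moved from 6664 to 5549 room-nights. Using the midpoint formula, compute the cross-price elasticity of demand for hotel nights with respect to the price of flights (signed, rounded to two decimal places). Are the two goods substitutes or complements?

-0.98; complements

%ΔQ_{hotel nights} = (5549 − 6664)/avg = -1115/6106.5 = -0.182592…
%ΔP_{flights} = (623 − 517)/avg = 106/570 = 0.185964…
E_cross = (-1115/6106.5) / (106/570) = -0.9818…
E_cross < 0 ⇒ the goods are complements.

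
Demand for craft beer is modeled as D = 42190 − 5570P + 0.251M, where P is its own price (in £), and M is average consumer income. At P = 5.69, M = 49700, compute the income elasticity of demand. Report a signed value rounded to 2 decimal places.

0.54

At the given values, D = 42190 − 5570(5.69) + 0.251(49700) = 22971.4.
∂D/∂M = 0.251.
E = (0.251) × (49700/22971.4) = 0.5430…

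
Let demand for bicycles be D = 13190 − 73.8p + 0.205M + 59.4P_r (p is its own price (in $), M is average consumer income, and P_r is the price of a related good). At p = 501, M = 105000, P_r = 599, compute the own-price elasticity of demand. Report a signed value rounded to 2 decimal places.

-1.11

At the given values, D = 13190 − 73.8(501) + 0.205(105000) + 59.4(599) = 33321.8.
∂D/∂p = −73.8.
E = (-73.8) × (501/33321.8) = -1.1095…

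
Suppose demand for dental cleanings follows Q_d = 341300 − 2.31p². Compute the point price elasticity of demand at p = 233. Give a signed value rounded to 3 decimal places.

dQ_d/dp = −2·2.31·p = -1076.46. At p = 233, Q_d = 215892.41.
Ed = (dQ_d/dp)·(p/Q_d) = (-1076.46) × (233/215892.41) = -1.16176…

-1.162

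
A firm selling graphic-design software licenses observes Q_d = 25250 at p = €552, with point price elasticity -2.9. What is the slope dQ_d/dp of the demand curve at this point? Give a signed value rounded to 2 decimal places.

-132.65

Ed = (dQ_d/dp)·(p/Q_d) ⇒ dQ_d/dp = Ed·Q_d/p = (-2.9)·25250/552 = -132.6539…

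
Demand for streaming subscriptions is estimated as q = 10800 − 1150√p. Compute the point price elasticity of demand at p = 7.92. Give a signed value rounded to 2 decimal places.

-0.21

dq/dp = −1150/(2√p) = -204.317. At p = 7.92, q = 7563.61.
Ed = (dq/dp)·(p/q) = (-204.317) × (7.92/7563.61) = -0.2139…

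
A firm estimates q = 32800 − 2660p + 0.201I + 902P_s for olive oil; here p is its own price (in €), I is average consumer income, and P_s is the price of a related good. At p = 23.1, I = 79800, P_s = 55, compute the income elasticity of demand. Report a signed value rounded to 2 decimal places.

0.43

At the given values, q = 32800 − 2660(23.1) + 0.201(79800) + 902(55) = 37003.8.
∂q/∂I = 0.201.
E = (0.201) × (79800/37003.8) = 0.4334…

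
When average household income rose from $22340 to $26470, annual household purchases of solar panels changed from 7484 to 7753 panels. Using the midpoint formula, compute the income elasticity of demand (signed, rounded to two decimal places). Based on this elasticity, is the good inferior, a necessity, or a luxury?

0.21; necessity

%ΔQ = (7753 − 7484)/[( 7484 + 7753)/2] = 269/7618.5 = 0.035308…
%ΔIncome = (26470 − 22340)/[( 22340 + 26470)/2] = 4130/24405 = 0.169227…
E_income = (269/7618.5) / (4130/24405) = 0.2086…
0 < E_income < 1 ⇒ normal good, necessity.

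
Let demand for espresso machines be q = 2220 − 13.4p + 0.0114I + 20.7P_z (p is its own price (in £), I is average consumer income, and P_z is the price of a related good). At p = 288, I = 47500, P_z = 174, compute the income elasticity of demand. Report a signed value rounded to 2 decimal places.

0.22

At the given values, q = 2220 − 13.4(288) + 0.0114(47500) + 20.7(174) = 2504.1.
∂q/∂I = 0.0114.
E = (0.0114) × (47500/2504.1) = 0.2162…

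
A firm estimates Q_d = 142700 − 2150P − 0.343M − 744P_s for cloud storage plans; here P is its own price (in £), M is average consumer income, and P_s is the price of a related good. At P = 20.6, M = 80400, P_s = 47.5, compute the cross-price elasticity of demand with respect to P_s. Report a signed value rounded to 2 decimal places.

At the given values, Q_d = 142700 − 2150(20.6) − 0.343(80400) − 744(47.5) = 35492.8.
∂Q_d/∂P_s = -744.
E = (-744) × (47.5/35492.8) = -0.9956…

-1.00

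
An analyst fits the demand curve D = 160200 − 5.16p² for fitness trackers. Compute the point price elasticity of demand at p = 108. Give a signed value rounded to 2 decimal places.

-1.20

dD/dp = −2·5.16·p = -1114.56. At p = 108, D = 100013.76.
Ed = (dD/dp)·(p/D) = (-1114.56) × (108/100013.76) = -1.2035…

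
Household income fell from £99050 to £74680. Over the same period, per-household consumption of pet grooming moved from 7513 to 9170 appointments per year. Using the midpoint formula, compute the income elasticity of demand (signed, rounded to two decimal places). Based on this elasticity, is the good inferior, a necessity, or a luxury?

%ΔQ = (9170 − 7513)/[( 7513 + 9170)/2] = 1657/8341.5 = 0.198645…
%ΔIncome = (74680 − 99050)/[( 99050 + 74680)/2] = -24370/86865 = -0.280550…
E_income = (1657/8341.5) / (-24370/86865) = -0.7080…
E_income < 0 ⇒ inferior good.

-0.71; inferior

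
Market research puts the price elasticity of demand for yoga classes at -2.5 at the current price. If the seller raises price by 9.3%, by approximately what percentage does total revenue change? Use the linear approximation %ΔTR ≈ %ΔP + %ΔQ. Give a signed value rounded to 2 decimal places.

%ΔQ ≈ Ed × %ΔP = (-2.5) × (+9.3%) = -23.2500%
%ΔTR ≈ %ΔP + %ΔQ = (+9.3%) + (-23.2500%) = -13.9500%

-13.95%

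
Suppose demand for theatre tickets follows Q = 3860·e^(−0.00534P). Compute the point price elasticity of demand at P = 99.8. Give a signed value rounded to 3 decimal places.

-0.533

dQ/dP = −0.00534·Q = -12.097. At P = 99.8, Q = 2265.36.
Ed = (dQ/dP)·(P/Q) = (-12.097) × (99.8/2265.36) = -0.53293…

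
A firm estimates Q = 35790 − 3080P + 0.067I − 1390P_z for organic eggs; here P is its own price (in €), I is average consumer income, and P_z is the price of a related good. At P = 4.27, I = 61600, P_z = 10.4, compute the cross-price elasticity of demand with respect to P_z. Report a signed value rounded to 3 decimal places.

At the given values, Q = 35790 − 3080(4.27) + 0.067(61600) − 1390(10.4) = 12309.6.
∂Q/∂P_z = -1390.
E = (-1390) × (10.4/12309.6) = -1.17436…

-1.174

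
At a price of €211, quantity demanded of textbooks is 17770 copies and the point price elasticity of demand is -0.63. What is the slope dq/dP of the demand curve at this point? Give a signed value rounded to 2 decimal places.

-53.06

Ed = (dq/dP)·(P/q) ⇒ dq/dP = Ed·q/P = (-0.63)·17770/211 = -53.0573…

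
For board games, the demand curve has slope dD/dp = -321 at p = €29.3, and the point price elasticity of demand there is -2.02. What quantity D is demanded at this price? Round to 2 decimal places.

4656.09

Ed = (dD/dp)·(p/D) ⇒ D = (dD/dp)·p/Ed = (-321)·29.3/(-2.02) = 4656.0891…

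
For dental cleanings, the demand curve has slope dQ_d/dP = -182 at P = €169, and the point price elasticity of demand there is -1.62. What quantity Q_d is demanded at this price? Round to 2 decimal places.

18986.42

Ed = (dQ_d/dP)·(P/Q_d) ⇒ Q_d = (dQ_d/dP)·P/Ed = (-182)·169/(-1.62) = 18986.4197…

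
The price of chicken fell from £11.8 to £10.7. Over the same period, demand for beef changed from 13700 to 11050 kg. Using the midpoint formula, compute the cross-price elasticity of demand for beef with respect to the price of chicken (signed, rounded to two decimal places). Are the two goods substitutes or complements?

%ΔQ_{beef} = (11050 − 13700)/avg = -2650/12375 = -0.214141…
%ΔP_{chicken} = (10.7 − 11.8)/avg = -1.1/11.25 = -0.097777…
E_cross = (-2650/12375) / (-1.1/11.25) = 2.1900…
E_cross > 0 ⇒ the goods are substitutes.

2.19; substitutes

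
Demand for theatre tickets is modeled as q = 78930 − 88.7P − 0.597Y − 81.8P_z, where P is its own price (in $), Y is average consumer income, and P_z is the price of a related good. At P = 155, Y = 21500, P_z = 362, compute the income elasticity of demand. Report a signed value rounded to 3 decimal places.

-0.565

At the given values, q = 78930 − 88.7(155) − 0.597(21500) − 81.8(362) = 22734.4.
∂q/∂Y = -0.597.
E = (-0.597) × (21500/22734.4) = -0.56458…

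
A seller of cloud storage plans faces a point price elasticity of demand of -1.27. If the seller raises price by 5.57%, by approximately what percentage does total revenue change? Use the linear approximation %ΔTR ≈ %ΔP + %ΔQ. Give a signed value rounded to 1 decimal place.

-1.5%

%ΔQ ≈ Ed × %ΔP = (-1.27) × (+5.57%) = -7.0739%
%ΔTR ≈ %ΔP + %ΔQ = (+5.57%) + (-7.0739%) = -1.5039%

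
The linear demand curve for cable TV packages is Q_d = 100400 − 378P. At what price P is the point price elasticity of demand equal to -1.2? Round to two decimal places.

Ed = −378P/(100400 − 378P). Set this equal to -1.2:
378P = 1.2·(100400 − 378P) ⇒ 378P(1 + 1.2) = 1.2·100400
P = 1.2·100400 / (378·2.2) = 144.8773…

144.88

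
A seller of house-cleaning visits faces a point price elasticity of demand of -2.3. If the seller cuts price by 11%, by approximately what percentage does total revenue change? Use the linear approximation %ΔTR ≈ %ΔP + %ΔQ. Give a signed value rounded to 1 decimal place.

+14.3%

%ΔQ ≈ Ed × %ΔP = (-2.3) × (-11%) = +25.3000%
%ΔTR ≈ %ΔP + %ΔQ = (-11%) + (+25.3000%) = +14.3000%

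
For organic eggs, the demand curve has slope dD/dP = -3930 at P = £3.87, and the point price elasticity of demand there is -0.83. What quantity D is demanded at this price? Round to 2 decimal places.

Ed = (dD/dP)·(P/D) ⇒ D = (dD/dP)·P/Ed = (-3930)·3.87/(-0.83) = 18324.2168…

18324.22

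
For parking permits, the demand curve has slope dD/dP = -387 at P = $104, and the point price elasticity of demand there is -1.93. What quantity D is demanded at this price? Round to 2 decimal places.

20853.89

Ed = (dD/dP)·(P/D) ⇒ D = (dD/dP)·P/Ed = (-387)·104/(-1.93) = 20853.8860…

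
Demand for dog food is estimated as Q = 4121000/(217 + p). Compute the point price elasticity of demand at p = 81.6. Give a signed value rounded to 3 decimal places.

dQ/dp = −4121000/(217 + p)² = -46.2193. At p = 81.6, Q = 13801.1.
Ed = (dQ/dp)·(p/Q) = (-46.2193) × (81.6/13801.1) = -0.27327…

-0.273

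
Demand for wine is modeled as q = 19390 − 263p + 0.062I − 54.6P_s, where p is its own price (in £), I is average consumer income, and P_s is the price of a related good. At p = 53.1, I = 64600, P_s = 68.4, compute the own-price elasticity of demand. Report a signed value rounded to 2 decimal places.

-2.45

At the given values, q = 19390 − 263(53.1) + 0.062(64600) − 54.6(68.4) = 5695.26.
∂q/∂p = −263.
E = (-263) × (53.1/5695.26) = -2.4520…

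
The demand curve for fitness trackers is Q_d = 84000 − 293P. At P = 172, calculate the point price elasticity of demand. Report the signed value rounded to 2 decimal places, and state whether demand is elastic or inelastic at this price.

dQ_d/dP = −293. At P = 172, Q_d = 84000 − 293(172) = 33604.
Ed = (dQ_d/dP)·(P/Q_d) = −293 × (172/33604) = -1.4997…
|Ed| = 1.50 > 1, so demand is elastic.

-1.50; elastic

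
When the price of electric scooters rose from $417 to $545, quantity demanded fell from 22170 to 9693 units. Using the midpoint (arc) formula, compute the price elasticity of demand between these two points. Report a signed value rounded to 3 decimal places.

%ΔQ = (9693 − 22170) / [(22170 + 9693)/2] = -12477/15931.5 = -0.783165…
%ΔP = (545 − 417) / [(417 + 545)/2] = 128/481 = 0.266112…
Arc Ed = %ΔQ / %ΔP = (-12477/15931.5) / (128/481) = -2.94298…

-2.943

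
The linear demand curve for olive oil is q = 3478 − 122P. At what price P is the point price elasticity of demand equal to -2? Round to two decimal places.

Ed = −122P/(3478 − 122P). Set this equal to -2:
122P = 2·(3478 − 122P) ⇒ 122P(1 + 2) = 2·3478
P = 2·3478 / (122·3) = 19.0054…

19.01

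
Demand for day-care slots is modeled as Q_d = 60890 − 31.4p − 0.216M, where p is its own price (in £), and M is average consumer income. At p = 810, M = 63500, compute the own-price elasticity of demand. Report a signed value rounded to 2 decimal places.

At the given values, Q_d = 60890 − 31.4(810) − 0.216(63500) = 21740.
∂Q_d/∂p = −31.4.
E = (-31.4) × (810/21740) = -1.1699…

-1.17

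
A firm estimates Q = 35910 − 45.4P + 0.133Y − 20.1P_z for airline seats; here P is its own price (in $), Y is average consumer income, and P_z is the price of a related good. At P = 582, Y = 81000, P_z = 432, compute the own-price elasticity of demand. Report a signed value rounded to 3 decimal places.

At the given values, Q = 35910 − 45.4(582) + 0.133(81000) − 20.1(432) = 11577.
∂Q/∂P = −45.4.
E = (-45.4) × (582/11577) = -2.28235…

-2.282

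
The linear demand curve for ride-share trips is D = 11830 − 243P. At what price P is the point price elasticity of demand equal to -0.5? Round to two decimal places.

Ed = −243P/(11830 − 243P). Set this equal to -0.5:
243P = 0.5·(11830 − 243P) ⇒ 243P(1 + 0.5) = 0.5·11830
P = 0.5·11830 / (243·1.5) = 16.2277…

16.23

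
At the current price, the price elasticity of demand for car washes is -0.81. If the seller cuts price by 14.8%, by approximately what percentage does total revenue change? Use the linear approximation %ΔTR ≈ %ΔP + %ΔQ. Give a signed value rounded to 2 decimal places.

-2.81%

%ΔQ ≈ Ed × %ΔP = (-0.81) × (-14.8%) = +11.9880%
%ΔTR ≈ %ΔP + %ΔQ = (-14.8%) + (+11.9880%) = -2.8120%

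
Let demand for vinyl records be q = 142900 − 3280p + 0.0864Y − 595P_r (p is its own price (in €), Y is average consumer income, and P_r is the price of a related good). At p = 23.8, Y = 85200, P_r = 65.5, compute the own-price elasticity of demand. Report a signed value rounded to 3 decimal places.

-2.350

At the given values, q = 142900 − 3280(23.8) + 0.0864(85200) − 595(65.5) = 33224.78.
∂q/∂p = −3280.
E = (-3280) × (23.8/33224.78) = -2.34957…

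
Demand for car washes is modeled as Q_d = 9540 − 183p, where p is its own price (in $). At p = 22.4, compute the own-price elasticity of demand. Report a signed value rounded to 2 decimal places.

At the given values, Q_d = 9540 − 183(22.4) = 5440.8.
∂Q_d/∂p = −183.
E = (-183) × (22.4/5440.8) = -0.7534…

-0.75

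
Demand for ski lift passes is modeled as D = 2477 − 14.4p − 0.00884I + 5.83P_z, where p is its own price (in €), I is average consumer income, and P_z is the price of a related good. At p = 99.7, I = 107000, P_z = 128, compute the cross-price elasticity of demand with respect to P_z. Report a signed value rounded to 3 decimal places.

0.887

At the given values, D = 2477 − 14.4(99.7) − 0.00884(107000) + 5.83(128) = 841.68.
∂D/∂P_z = 5.83.
E = (5.83) × (128/841.68) = 0.88660…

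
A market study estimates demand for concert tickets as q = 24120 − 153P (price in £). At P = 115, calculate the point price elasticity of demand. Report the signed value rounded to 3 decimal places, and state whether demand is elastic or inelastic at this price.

dq/dP = −153. At P = 115, q = 24120 − 153(115) = 6525.
Ed = (dq/dP)·(P/q) = −153 × (115/6525) = -2.69655…
|Ed| = 2.697 > 1, so demand is elastic.

-2.697; elastic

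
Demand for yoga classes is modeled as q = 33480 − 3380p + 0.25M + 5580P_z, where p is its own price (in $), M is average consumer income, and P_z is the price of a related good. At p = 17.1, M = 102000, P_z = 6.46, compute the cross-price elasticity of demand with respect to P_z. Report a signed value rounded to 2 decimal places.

At the given values, q = 33480 − 3380(17.1) + 0.25(102000) + 5580(6.46) = 37228.8.
∂q/∂P_z = 5580.
E = (5580) × (6.46/37228.8) = 0.9682…

0.97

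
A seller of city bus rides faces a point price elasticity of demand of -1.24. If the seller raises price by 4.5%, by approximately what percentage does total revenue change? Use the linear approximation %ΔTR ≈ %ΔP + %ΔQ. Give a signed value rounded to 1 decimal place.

-1.1%

%ΔQ ≈ Ed × %ΔP = (-1.24) × (+4.5%) = -5.5800%
%ΔTR ≈ %ΔP + %ΔQ = (+4.5%) + (-5.5800%) = -1.0800%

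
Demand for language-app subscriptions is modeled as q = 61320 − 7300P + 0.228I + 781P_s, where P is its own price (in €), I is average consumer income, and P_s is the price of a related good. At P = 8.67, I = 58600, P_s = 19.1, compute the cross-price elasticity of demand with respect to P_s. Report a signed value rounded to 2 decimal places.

0.57

At the given values, q = 61320 − 7300(8.67) + 0.228(58600) + 781(19.1) = 26306.9.
∂q/∂P_s = 781.
E = (781) × (19.1/26306.9) = 0.5670…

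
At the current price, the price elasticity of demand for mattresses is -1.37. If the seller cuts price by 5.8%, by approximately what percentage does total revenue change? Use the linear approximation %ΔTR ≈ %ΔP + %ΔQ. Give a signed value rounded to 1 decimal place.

%ΔQ ≈ Ed × %ΔP = (-1.37) × (-5.8%) = +7.9460%
%ΔTR ≈ %ΔP + %ΔQ = (-5.8%) + (+7.9460%) = +2.1460%

+2.1%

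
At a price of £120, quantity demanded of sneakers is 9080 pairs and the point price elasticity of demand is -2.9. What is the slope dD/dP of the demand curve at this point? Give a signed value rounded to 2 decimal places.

-219.43

Ed = (dD/dP)·(P/D) ⇒ dD/dP = Ed·D/P = (-2.9)·9080/120 = -219.4333…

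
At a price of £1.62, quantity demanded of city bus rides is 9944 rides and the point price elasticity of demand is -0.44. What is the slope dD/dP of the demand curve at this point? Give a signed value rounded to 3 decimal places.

-2700.840

Ed = (dD/dP)·(P/D) ⇒ dD/dP = Ed·D/P = (-0.44)·9944/1.62 = -2700.83950…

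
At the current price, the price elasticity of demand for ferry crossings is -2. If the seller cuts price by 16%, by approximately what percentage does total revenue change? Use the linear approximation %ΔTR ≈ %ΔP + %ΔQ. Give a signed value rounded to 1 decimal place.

+16.0%

%ΔQ ≈ Ed × %ΔP = (-2) × (-16%) = +32.0000%
%ΔTR ≈ %ΔP + %ΔQ = (-16%) + (+32.0000%) = +16.0000%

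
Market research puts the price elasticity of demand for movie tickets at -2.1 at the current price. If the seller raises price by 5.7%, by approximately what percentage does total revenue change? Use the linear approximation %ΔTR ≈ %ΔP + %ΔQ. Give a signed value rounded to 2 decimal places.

-6.27%

%ΔQ ≈ Ed × %ΔP = (-2.1) × (+5.7%) = -11.9700%
%ΔTR ≈ %ΔP + %ΔQ = (+5.7%) + (-11.9700%) = -6.2700%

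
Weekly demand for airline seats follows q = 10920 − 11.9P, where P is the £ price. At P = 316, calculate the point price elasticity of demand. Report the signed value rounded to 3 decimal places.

-0.525

dq/dP = −11.9. At P = 316, q = 10920 − 11.9(316) = 7159.6.
Ed = (dq/dP)·(P/q) = −11.9 × (316/7159.6) = -0.52522…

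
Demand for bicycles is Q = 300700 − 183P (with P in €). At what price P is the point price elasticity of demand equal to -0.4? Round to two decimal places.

Ed = −183P/(300700 − 183P). Set this equal to -0.4:
183P = 0.4·(300700 − 183P) ⇒ 183P(1 + 0.4) = 0.4·300700
P = 0.4·300700 / (183·1.4) = 469.4769…

469.48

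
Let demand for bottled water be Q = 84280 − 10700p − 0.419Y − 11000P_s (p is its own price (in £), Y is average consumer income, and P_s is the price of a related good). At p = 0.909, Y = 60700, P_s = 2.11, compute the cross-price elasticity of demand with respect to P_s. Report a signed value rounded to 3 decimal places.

At the given values, Q = 84280 − 10700(0.909) − 0.419(60700) − 11000(2.11) = 25910.4.
∂Q/∂P_s = -11000.
E = (-11000) × (2.11/25910.4) = -0.89577…

-0.896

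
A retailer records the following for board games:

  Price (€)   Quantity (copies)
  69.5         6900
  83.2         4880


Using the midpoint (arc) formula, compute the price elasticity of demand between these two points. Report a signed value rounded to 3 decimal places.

%ΔQ = (4880 − 6900) / [(6900 + 4880)/2] = -2020/5890 = -0.342954…
%ΔP = (83.2 − 69.5) / [(69.5 + 83.2)/2] = 13.7/76.35 = 0.179436…
Arc Ed = %ΔQ / %ΔP = (-2020/5890) / (13.7/76.35) = -1.91128…

-1.911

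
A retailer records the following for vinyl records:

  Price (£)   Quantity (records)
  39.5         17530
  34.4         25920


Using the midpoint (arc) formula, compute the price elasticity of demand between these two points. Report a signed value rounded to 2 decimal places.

%ΔQ = (25920 − 17530) / [(17530 + 25920)/2] = 8390/21725 = 0.386191…
%ΔP = (34.4 − 39.5) / [(39.5 + 34.4)/2] = -5.1/36.95 = -0.138024…
Arc Ed = %ΔQ / %ΔP = (8390/21725) / (-5.1/36.95) = -2.7979…

-2.80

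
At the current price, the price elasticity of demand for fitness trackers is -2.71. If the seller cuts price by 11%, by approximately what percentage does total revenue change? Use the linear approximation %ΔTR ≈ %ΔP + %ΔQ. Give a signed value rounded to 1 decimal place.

+18.8%

%ΔQ ≈ Ed × %ΔP = (-2.71) × (-11%) = +29.8100%
%ΔTR ≈ %ΔP + %ΔQ = (-11%) + (+29.8100%) = +18.8100%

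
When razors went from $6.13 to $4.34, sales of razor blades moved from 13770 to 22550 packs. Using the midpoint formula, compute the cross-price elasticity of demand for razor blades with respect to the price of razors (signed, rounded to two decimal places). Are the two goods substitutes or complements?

%ΔQ_{razor blades} = (22550 − 13770)/avg = 8780/18160 = 0.483480…
%ΔP_{razors} = (4.34 − 6.13)/avg = -1.79/5.235 = -0.341929…
E_cross = (8780/18160) / (-1.79/5.235) = -1.4139…
E_cross < 0 ⇒ the goods are complements.

-1.41; complements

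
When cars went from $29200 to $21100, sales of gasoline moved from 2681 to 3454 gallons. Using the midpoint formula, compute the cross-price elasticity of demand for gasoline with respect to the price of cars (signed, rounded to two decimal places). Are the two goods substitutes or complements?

%ΔQ_{gasoline} = (3454 − 2681)/avg = 773/3067.5 = 0.251996…
%ΔP_{cars} = (21100 − 29200)/avg = -8100/25150 = -0.322067…
E_cross = (773/3067.5) / (-8100/25150) = -0.7824…
E_cross < 0 ⇒ the goods are complements.

-0.78; complements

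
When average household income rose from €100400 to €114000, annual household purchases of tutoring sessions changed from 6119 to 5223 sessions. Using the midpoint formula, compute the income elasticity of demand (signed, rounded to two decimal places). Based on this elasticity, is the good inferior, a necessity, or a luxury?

%ΔQ = (5223 − 6119)/[( 6119 + 5223)/2] = -896/5671 = -0.157996…
%ΔIncome = (114000 − 100400)/[( 100400 + 114000)/2] = 13600/107200 = 0.126865…
E_income = (-896/5671) / (13600/107200) = -1.2453…
E_income < 0 ⇒ inferior good.

-1.25; inferior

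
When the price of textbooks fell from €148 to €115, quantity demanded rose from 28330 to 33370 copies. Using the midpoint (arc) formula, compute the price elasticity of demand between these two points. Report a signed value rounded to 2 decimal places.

-0.65

%ΔQ = (33370 − 28330) / [(28330 + 33370)/2] = 5040/30850 = 0.163371…
%ΔP = (115 − 148) / [(148 + 115)/2] = -33/131.5 = -0.250950…
Arc Ed = %ΔQ / %ΔP = (5040/30850) / (-33/131.5) = -0.6510…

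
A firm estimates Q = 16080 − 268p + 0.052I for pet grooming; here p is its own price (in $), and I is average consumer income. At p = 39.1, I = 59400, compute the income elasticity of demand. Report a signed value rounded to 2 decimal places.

0.36

At the given values, Q = 16080 − 268(39.1) + 0.052(59400) = 8690.
∂Q/∂I = 0.052.
E = (0.052) × (59400/8690) = 0.3554…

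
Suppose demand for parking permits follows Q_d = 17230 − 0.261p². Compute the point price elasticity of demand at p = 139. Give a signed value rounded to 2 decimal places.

dQ_d/dp = −2·0.261·p = -72.558. At p = 139, Q_d = 12187.219.
Ed = (dQ_d/dp)·(p/Q_d) = (-72.558) × (139/12187.219) = -0.8275…

-0.83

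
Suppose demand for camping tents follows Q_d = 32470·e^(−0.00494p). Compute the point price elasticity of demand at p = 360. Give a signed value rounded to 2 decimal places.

-1.78

dQ_d/dp = −0.00494·Q_d = -27.0932. At p = 360, Q_d = 5484.45.
Ed = (dQ_d/dp)·(p/Q_d) = (-27.0932) × (360/5484.45) = -1.7784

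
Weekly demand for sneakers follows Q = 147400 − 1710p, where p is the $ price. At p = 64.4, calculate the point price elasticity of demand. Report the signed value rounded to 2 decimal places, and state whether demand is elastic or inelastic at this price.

dQ/dp = −1710. At p = 64.4, Q = 147400 − 1710(64.4) = 37276.
Ed = (dQ/dp)·(p/Q) = −1710 × (64.4/37276) = -2.9542…
|Ed| = 2.95 > 1, so demand is elastic.

-2.95; elastic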